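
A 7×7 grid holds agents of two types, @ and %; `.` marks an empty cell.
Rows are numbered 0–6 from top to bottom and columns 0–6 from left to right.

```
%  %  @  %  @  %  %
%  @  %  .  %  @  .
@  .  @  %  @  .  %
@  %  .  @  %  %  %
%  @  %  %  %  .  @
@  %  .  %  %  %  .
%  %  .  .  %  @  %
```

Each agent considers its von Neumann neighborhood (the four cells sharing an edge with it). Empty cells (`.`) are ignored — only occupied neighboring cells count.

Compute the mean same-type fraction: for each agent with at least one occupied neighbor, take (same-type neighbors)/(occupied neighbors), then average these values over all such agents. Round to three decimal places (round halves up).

(0,0)% 2/2
(0,1)% 1/3
(0,2)@ 0/3
(0,3)% 0/2
(0,4)@ 0/3
(0,5)% 1/3
(0,6)% 1/1
(1,0)% 1/3
(1,1)@ 0/3
(1,2)% 0/3
(1,4)% 0/3
(1,5)@ 0/2
(2,0)@ 1/2
(2,2)@ 0/2
(2,3)% 0/3
(2,4)@ 0/3
(2,6)% 1/1
(3,0)@ 1/3
(3,1)% 0/2
(3,3)@ 0/3
(3,4)% 2/4
(3,5)% 2/2
(3,6)% 2/3
(4,0)% 0/3
(4,1)@ 0/4
(4,2)% 1/2
(4,3)% 3/4
(4,4)% 3/3
(4,6)@ 0/1
(5,0)@ 0/3
(5,1)% 1/3
(5,3)% 2/2
(5,4)% 4/4
(5,5)% 1/2
(6,0)% 1/2
(6,1)% 2/2
(6,4)% 1/2
(6,5)@ 0/3
(6,6)% 0/1
Sum over 39 agents: 2/2 + 1/3 + 0/3 + 0/2 + 0/3 + 1/3 + 1/1 + 1/3 + 0/3 + 0/3 + 0/3 + 0/2 + 1/2 + 0/2 + 0/3 + 0/3 + 1/1 + 1/3 + 0/2 + 0/3 + 2/4 + 2/2 + 2/3 + 0/3 + 0/4 + 1/2 + 3/4 + 3/3 + 0/1 + 0/3 + 1/3 + 2/2 + 4/4 + 1/2 + 1/2 + 2/2 + 1/2 + 0/3 + 0/1 = 169/12; mean = 169/12 ÷ 39 = 13/36 = 0.361111… → 0.361.

0.361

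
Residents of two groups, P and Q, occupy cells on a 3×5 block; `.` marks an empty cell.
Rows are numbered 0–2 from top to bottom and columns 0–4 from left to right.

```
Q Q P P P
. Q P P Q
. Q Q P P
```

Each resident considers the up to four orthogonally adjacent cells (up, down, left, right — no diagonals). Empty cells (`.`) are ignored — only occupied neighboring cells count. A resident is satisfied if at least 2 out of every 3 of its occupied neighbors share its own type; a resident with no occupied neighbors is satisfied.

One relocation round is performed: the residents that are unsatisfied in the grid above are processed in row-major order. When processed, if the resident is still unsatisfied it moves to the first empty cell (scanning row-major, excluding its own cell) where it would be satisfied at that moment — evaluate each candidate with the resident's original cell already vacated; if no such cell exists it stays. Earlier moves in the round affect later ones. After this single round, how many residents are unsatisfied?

0

Initially unsatisfied (in order): (0,4), (1,2), (1,4), (2,2), (2,4).
  (0,4): no empty cell satisfies it; stays.
  (1,2): no empty cell satisfies it; stays.
  (1,4) → (1,0).
  (2,2) → (2,0).
  (2,4): now satisfied by earlier moves; stays.
Resulting grid:
Q Q P P P
Q Q P P .
Q Q . P P
All satisfied now.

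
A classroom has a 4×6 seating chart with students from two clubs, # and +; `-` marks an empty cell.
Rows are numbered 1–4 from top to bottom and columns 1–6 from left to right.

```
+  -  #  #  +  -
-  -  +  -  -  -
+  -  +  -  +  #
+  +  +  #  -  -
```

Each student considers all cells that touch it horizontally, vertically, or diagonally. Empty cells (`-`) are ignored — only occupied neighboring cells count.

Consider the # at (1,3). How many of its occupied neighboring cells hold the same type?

Occupied neighbors of (1,3): (1,4)=#, (2,3)=+.
Same type (#): 1 of 2.

1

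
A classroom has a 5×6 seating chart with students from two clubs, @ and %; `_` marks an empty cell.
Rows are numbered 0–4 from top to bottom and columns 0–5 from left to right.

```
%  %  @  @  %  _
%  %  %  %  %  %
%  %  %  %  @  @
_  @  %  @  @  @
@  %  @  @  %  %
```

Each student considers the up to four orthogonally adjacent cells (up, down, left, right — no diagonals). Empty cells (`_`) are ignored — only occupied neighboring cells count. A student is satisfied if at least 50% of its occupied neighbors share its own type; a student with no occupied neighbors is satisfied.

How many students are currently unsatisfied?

(0,0)% 2/2 satisfied
(0,1)% 2/3 satisfied
(0,2)@ 1/3 not
(0,3)@ 1/3 not
(0,4)% 1/2 satisfied
(1,0)% 3/3 satisfied
(1,1)% 4/4 satisfied
(1,2)% 3/4 satisfied
(1,3)% 3/4 satisfied
(1,4)% 3/4 satisfied
(1,5)% 1/2 satisfied
(2,0)% 2/2 satisfied
(2,1)% 3/4 satisfied
(2,2)% 4/4 satisfied
(2,3)% 2/4 satisfied
(2,4)@ 2/4 satisfied
(2,5)@ 2/3 satisfied
(3,1)@ 0/3 not
(3,2)% 1/4 not
(3,3)@ 2/4 satisfied
(3,4)@ 3/4 satisfied
(3,5)@ 2/3 satisfied
(4,0)@ 0/1 not
(4,1)% 0/3 not
(4,2)@ 1/3 not
(4,3)@ 2/3 satisfied
(4,4)% 1/3 not
(4,5)% 1/2 satisfied
Unsatisfied: (0,2), (0,3), (3,1), (3,2), (4,0), (4,1), (4,2), (4,4) — 8 in total.

8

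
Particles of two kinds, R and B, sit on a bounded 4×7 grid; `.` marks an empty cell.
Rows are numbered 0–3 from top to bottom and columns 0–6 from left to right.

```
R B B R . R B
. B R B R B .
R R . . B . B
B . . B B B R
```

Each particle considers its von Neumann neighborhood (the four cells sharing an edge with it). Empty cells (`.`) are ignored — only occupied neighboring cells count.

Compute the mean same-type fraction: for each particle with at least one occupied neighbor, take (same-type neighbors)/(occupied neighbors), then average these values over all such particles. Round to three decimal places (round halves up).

0.267

(0,0)R 0/1
(0,1)B 2/3
(0,2)B 1/3
(0,3)R 0/2
(0,5)R 0/2
(0,6)B 0/1
(1,1)B 1/3
(1,2)R 0/3
(1,3)B 0/3
(1,4)R 0/3
(1,5)B 0/2
(2,0)R 1/2
(2,1)R 1/2
(2,4)B 1/2
(2,6)B 0/1
(3,0)B 0/1
(3,3)B 1/1
(3,4)B 3/3
(3,5)B 1/2
(3,6)R 0/2
Sum over 20 particles: 0/1 + 2/3 + 1/3 + 0/2 + 0/2 + 0/1 + 1/3 + 0/3 + 0/3 + 0/3 + 0/2 + 1/2 + 1/2 + 1/2 + 0/1 + 0/1 + 1/1 + 3/3 + 1/2 + 0/2 = 16/3; mean = 16/3 ÷ 20 = 4/15 = 0.266666… → 0.267.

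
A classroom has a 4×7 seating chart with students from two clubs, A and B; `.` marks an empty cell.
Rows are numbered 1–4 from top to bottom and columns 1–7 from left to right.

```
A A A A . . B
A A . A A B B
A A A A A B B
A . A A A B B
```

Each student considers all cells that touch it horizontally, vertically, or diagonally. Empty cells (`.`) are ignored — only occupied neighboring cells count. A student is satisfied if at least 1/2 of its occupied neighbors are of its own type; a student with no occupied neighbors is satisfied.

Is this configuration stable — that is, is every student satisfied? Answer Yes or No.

(1,1)A 3/3 ✓
(1,2)A 4/4 ✓
(1,3)A 4/4 ✓
(1,4)A 3/3 ✓
(1,7)B 2/2 ✓
(2,1)A 5/5 ✓
(2,2)A 7/7 ✓
(2,4)A 6/6 ✓
(2,5)A 4/6 ✓
(2,6)B 4/6 ✓
(2,7)B 4/4 ✓
(3,1)A 4/4 ✓
(3,2)A 6/6 ✓
(3,3)A 6/6 ✓
(3,4)A 7/7 ✓
(3,5)A 5/8 ✓
(3,6)B 5/8 ✓
(3,7)B 5/5 ✓
(4,1)A 2/2 ✓
(4,3)A 4/4 ✓
(4,4)A 5/5 ✓
(4,5)A 3/5 ✓
(4,6)B 3/5 ✓
(4,7)B 3/3 ✓
All meet the threshold, so the configuration is stable.

Yes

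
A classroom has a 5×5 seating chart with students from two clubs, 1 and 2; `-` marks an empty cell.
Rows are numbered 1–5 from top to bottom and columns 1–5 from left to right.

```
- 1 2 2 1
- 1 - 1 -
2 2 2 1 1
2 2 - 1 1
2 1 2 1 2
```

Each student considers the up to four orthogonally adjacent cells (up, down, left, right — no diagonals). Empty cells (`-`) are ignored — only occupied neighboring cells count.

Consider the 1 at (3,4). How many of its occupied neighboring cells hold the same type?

3

Occupied neighbors of (3,4): (2,4)=1, (4,4)=1, (3,3)=2, (3,5)=1.
Same type (1): 3 of 4.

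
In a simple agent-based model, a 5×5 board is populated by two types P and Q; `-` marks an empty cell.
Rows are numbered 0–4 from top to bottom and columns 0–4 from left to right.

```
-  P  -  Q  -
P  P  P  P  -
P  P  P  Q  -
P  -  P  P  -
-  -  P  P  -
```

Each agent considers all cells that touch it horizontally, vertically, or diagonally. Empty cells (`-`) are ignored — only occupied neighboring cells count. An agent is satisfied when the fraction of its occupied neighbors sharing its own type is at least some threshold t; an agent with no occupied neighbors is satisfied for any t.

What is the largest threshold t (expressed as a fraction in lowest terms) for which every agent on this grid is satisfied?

0/1

Row 0: (0,1)P 3/3 · (0,3)Q 0/2
Row 1: (1,0)P 4/4 · (1,1)P 6/6 · (1,2)P 5/7 · (1,3)P 2/4
Row 2: (2,0)P 4/4 · (2,1)P 7/7 · (2,2)P 6/7 · (2,3)Q 0/5
Row 3: (3,0)P 2/2 · (3,2)P 5/6 · (3,3)P 4/5
Row 4: (4,2)P 3/3 · (4,3)P 3/3
The smallest same-type fraction is 0/2 at (0,3), which reduces to 0/1. Any threshold above that leaves this agent unsatisfied.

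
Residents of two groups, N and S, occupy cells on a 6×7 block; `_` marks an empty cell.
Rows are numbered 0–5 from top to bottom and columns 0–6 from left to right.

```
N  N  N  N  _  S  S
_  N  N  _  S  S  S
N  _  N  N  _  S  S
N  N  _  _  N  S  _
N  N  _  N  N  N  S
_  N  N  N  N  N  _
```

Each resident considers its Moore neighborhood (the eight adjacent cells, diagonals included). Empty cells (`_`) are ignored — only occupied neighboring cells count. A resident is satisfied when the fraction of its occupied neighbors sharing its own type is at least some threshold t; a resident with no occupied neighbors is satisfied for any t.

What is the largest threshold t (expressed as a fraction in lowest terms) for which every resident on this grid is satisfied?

1/3

Row 0: (0,0)N 2/2 · (0,1)N 4/4 · (0,2)N 4/4 · (0,3)N 2/3 · (0,5)S 4/4 · (0,6)S 3/3
Row 1: (1,1)N 6/6 · (1,2)N 6/6 · (1,4)S 3/5 · (1,5)S 6/6 · (1,6)S 5/5
Row 2: (2,0)N 3/3 · (2,2)N 4/4 · (2,3)N 3/4 · (2,5)S 5/6 · (2,6)S 4/4
Row 3: (3,0)N 4/4 · (3,1)N 5/5 · (3,4)N 4/6 · (3,5)S 3/6
Row 4: (4,0)N 4/4 · (4,1)N 5/5 · (4,3)N 5/5 · (4,4)N 6/7 · (4,5)N 4/6 · (4,6)S 1/3
Row 5: (5,1)N 3/3 · (5,2)N 4/4 · (5,3)N 4/4 · (5,4)N 5/5 · (5,5)N 3/4
The smallest same-type fraction is 1/3 at (4,6), which reduces to 1/3. Any threshold above that leaves this resident unsatisfied.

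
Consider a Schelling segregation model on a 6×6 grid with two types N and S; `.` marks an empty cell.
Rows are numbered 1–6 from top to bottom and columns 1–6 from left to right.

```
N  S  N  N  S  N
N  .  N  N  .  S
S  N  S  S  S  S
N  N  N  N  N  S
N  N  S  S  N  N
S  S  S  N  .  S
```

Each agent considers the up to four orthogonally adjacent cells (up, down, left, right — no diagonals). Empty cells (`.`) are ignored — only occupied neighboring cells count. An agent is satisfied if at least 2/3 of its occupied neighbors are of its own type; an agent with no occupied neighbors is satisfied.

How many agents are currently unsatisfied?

21

(1,1)N 1/2 ✗
(1,2)S 0/2 ✗
(1,3)N 2/3 ✓
(1,4)N 2/3 ✓
(1,5)S 0/2 ✗
(1,6)N 0/2 ✗
(2,1)N 1/2 ✗
(2,3)N 2/3 ✓
(2,4)N 2/3 ✓
(2,6)S 1/2 ✗
(3,1)S 0/3 ✗
(3,2)N 1/3 ✗
(3,3)S 1/4 ✗
(3,4)S 2/4 ✗
(3,5)S 2/3 ✓
(3,6)S 3/3 ✓
(4,1)N 2/3 ✓
(4,2)N 4/4 ✓
(4,3)N 2/4 ✗
(4,4)N 2/4 ✗
(4,5)N 2/4 ✗
(4,6)S 1/3 ✗
(5,1)N 2/3 ✓
(5,2)N 2/4 ✗
(5,3)S 2/4 ✗
(5,4)S 1/4 ✗
(5,5)N 2/3 ✓
(5,6)N 1/3 ✗
(6,1)S 1/2 ✗
(6,2)S 2/3 ✓
(6,3)S 2/3 ✓
(6,4)N 0/2 ✗
(6,6)S 0/1 ✗
Unsatisfied: (1,1), (1,2), (1,5), (1,6), (2,1), (2,6), (3,1), (3,2), (3,3), (3,4), (4,3), (4,4), (4,5), (4,6), (5,2), (5,3), (5,4), (5,6), (6,1), (6,4), (6,6) — 21 in total.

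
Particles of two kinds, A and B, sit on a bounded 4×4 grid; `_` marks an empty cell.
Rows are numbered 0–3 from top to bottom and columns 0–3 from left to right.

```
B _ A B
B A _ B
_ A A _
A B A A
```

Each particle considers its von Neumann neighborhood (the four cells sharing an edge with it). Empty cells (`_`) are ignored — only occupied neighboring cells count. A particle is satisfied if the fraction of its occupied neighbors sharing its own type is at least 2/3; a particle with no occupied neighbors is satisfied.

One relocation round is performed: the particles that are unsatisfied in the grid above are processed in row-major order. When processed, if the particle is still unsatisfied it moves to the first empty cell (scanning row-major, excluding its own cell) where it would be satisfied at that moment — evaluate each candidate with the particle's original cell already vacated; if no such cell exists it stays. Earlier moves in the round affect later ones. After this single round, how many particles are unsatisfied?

Initially unsatisfied (in order): (0,2), (0,3), (1,0), (1,1), (3,0), (3,1).
  (0,2) → (1,2).
  (0,3): now satisfied by earlier moves; stays.
  (1,0): no empty cell satisfies it; stays.
  (1,1): now satisfied by earlier moves; stays.
  (3,0) → (2,3).
  (3,1) → (3,0).
Resulting grid:
B _ _ B
B A A B
_ A A A
B _ A A
Unsatisfied now: (1,0), (1,3).

2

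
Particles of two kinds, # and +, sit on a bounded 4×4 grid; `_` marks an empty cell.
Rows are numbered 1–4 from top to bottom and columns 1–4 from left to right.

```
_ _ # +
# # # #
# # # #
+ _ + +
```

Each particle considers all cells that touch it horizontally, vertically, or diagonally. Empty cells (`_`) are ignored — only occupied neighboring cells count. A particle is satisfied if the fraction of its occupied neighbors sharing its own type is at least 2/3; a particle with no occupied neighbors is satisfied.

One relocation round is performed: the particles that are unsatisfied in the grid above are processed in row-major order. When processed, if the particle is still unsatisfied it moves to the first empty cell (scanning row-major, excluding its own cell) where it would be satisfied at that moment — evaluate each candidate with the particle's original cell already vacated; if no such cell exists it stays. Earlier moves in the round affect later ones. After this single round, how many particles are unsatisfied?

4

Initially unsatisfied (in order): (1,4), (3,4), (4,1), (4,3), (4,4).
  (1,4): no empty cell satisfies it; stays.
  (3,4) → (1,1).
  (4,1): no empty cell satisfies it; stays.
  (4,3): no empty cell satisfies it; stays.
  (4,4): no empty cell satisfies it; stays.
Resulting grid:
# _ # +
# # # #
# # # _
+ _ + +
Unsatisfied now: (1,4), (4,1), (4,3), (4,4).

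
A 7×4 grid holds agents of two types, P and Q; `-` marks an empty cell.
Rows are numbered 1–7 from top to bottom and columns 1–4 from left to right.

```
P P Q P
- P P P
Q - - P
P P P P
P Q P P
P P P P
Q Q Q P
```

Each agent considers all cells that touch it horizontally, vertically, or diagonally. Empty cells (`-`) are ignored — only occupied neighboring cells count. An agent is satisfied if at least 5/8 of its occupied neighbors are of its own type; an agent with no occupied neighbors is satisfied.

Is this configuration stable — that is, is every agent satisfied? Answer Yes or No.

Row 1: (1,1)P 2/2 satisfied · (1,2)P 3/4 satisfied · (1,3)Q 0/5 not · (1,4)P 2/3 satisfied
Row 2: (2,2)P 3/5 not · (2,3)P 5/6 satisfied · (2,4)P 3/4 satisfied
Row 3: (3,1)Q 0/3 not · (3,4)P 4/4 satisfied
Row 4: (4,1)P 2/4 not · (4,2)P 4/6 satisfied · (4,3)P 5/6 satisfied · (4,4)P 4/4 satisfied
Row 5: (5,1)P 4/5 satisfied · (5,2)Q 0/8 not · (5,3)P 7/8 satisfied · (5,4)P 5/5 satisfied
Row 6: (6,1)P 2/5 not · (6,2)P 4/8 not · (6,3)P 5/8 satisfied · (6,4)P 4/5 satisfied
Row 7: (7,1)Q 1/3 not · (7,2)Q 2/5 not · (7,3)Q 1/5 not · (7,4)P 2/3 satisfied
For instance (1,3) has only 0/5 same-type neighbors, below 5/8.

No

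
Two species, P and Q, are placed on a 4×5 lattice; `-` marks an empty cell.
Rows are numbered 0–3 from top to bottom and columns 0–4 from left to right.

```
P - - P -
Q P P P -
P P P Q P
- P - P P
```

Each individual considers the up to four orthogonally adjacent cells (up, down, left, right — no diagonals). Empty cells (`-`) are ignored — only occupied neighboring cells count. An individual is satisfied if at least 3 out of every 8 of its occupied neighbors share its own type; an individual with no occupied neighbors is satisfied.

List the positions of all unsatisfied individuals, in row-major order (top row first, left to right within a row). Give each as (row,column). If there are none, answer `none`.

Row 0: (0,0)P 0/1 not · (0,3)P 1/1 satisfied
Row 1: (1,0)Q 0/3 not · (1,1)P 2/3 satisfied · (1,2)P 3/3 satisfied · (1,3)P 2/3 satisfied
Row 2: (2,0)P 1/2 satisfied · (2,1)P 4/4 satisfied · (2,2)P 2/3 satisfied · (2,3)Q 0/4 not · (2,4)P 1/2 satisfied
Row 3: (3,1)P 1/1 satisfied · (3,3)P 1/2 satisfied · (3,4)P 2/2 satisfied

(0,0), (1,0), (2,3)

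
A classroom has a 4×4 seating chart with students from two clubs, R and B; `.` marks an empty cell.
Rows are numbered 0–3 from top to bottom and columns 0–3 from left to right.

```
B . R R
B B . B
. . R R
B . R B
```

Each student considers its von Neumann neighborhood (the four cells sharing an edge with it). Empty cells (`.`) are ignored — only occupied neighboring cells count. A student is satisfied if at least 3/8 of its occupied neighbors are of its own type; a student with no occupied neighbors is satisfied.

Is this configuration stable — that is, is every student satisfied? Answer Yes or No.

No

(0,0)B 1/1 ✓
(0,2)R 1/1 ✓
(0,3)R 1/2 ✓
(1,0)B 2/2 ✓
(1,1)B 1/1 ✓
(1,3)B 0/2 ✗
(2,2)R 2/2 ✓
(2,3)R 1/3 ✗
(3,0)B 0/0 ✓
(3,2)R 1/2 ✓
(3,3)B 0/2 ✗
For instance (1,3) has only 0/2 same-type neighbors, below 3/8.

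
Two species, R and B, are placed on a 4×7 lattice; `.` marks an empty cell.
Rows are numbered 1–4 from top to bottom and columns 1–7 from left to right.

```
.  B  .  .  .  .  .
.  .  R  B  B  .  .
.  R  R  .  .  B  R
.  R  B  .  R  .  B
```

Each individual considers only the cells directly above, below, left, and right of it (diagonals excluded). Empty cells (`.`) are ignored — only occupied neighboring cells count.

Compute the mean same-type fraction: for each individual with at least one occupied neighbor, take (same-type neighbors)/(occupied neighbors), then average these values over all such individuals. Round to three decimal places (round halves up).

0.417

Row 1: (1,2)B — no occupied neighbors
Row 2: (2,3)R 1/2 · (2,4)B 1/2 · (2,5)B 1/1
Row 3: (3,2)R 2/2 · (3,3)R 2/3 · (3,6)B 0/1 · (3,7)R 0/2
Row 4: (4,2)R 1/2 · (4,3)B 0/2 · (4,5)R — no occupied neighbors · (4,7)B 0/1
Sum over 10 individuals: 1/2 + 1/2 + 1/1 + 2/2 + 2/3 + 0/1 + 0/2 + 1/2 + 0/2 + 0/1 = 25/6; mean = 25/6 ÷ 10 = 5/12 = 0.416666… → 0.417.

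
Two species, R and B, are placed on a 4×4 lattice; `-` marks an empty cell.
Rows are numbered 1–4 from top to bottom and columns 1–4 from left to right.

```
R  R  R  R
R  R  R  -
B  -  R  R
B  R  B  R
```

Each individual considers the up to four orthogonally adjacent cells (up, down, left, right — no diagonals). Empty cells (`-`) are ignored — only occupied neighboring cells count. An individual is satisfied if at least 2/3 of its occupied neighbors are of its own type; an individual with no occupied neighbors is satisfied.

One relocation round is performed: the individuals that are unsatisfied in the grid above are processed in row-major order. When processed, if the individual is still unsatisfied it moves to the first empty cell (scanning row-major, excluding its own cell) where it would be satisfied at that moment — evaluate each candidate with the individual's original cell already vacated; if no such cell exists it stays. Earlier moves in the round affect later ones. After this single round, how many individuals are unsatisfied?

1

Initially unsatisfied (in order): (3,1), (4,1), (4,2), (4,3), (4,4).
  (3,1): no empty cell satisfies it; stays.
  (4,1): no empty cell satisfies it; stays.
  (4,2) → (2,4).
  (4,3) → (4,2).
  (4,4): now satisfied by earlier moves; stays.
Resulting grid:
R R R R
R R R R
B - R R
B B - R
Unsatisfied now: (3,1).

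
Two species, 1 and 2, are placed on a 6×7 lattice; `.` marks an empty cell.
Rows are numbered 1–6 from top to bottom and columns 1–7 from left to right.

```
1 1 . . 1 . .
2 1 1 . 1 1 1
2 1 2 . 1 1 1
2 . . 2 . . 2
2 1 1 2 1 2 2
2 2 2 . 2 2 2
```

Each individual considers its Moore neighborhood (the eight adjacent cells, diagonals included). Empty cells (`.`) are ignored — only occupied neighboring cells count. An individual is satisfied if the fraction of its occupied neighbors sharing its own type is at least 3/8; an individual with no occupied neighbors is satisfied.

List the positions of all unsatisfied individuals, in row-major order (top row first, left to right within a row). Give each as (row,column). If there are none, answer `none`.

(2,1), (3,2), (3,3), (5,2), (5,3), (5,5)

Row 1: (1,1)1 2/3 ✓ · (1,2)1 3/4 ✓ · (1,5)1 2/2 ✓
Row 2: (2,1)2 1/5 ✗ · (2,2)1 4/7 ✓ · (2,3)1 3/4 ✓ · (2,5)1 4/4 ✓ · (2,6)1 6/6 ✓ · (2,7)1 3/3 ✓
Row 3: (3,1)2 2/4 ✓ · (3,2)1 2/6 ✗ · (3,3)2 1/4 ✗ · (3,5)1 3/4 ✓ · (3,6)1 5/6 ✓ · (3,7)1 3/4 ✓
Row 4: (4,1)2 2/4 ✓ · (4,4)2 2/5 ✓ · (4,7)2 2/4 ✓
Row 5: (5,1)2 3/4 ✓ · (5,2)1 1/6 ✗ · (5,3)1 1/5 ✗ · (5,4)2 3/5 ✓ · (5,5)1 0/5 ✗ · (5,6)2 5/6 ✓ · (5,7)2 4/4 ✓
Row 6: (6,1)2 2/3 ✓ · (6,2)2 3/5 ✓ · (6,3)2 2/4 ✓ · (6,5)2 3/4 ✓ · (6,6)2 4/5 ✓ · (6,7)2 3/3 ✓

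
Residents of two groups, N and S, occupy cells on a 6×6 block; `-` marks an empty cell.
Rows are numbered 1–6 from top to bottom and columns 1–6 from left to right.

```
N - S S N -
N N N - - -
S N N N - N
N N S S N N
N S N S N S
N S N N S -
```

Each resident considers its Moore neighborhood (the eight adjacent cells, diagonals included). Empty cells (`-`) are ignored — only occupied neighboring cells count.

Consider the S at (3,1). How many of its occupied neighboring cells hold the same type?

0

Occupied neighbors of (3,1): (2,1)=N, (2,2)=N, (3,2)=N, (4,1)=N, (4,2)=N.
Same type (S): 0 of 5.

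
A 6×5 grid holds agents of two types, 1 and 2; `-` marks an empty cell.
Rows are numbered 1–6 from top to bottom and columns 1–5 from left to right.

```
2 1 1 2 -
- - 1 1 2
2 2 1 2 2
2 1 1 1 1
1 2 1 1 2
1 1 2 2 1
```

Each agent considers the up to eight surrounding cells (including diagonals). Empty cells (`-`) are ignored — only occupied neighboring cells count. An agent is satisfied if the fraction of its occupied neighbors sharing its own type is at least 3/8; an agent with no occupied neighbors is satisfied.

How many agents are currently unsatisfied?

7

(1,1)2 0/1 not
(1,2)1 2/3 satisfied
(1,3)1 3/4 satisfied
(1,4)2 1/4 not
(2,3)1 4/7 satisfied
(2,4)1 3/7 satisfied
(2,5)2 3/4 satisfied
(3,1)2 2/3 satisfied
(3,2)2 2/6 not
(3,3)1 5/7 satisfied
(3,4)2 2/8 not
(3,5)2 2/5 satisfied
(4,1)2 3/5 satisfied
(4,2)1 4/8 satisfied
(4,3)1 5/8 satisfied
(4,4)1 5/8 satisfied
(4,5)1 2/5 satisfied
(5,1)1 3/5 satisfied
(5,2)2 2/8 not
(5,3)1 5/8 satisfied
(5,4)1 5/8 satisfied
(5,5)2 1/5 not
(6,1)1 2/3 satisfied
(6,2)1 3/5 satisfied
(6,3)2 2/5 satisfied
(6,4)2 2/5 satisfied
(6,5)1 1/3 not
Unsatisfied: (1,1), (1,4), (3,2), (3,4), (5,2), (5,5), (6,5) — 7 in total.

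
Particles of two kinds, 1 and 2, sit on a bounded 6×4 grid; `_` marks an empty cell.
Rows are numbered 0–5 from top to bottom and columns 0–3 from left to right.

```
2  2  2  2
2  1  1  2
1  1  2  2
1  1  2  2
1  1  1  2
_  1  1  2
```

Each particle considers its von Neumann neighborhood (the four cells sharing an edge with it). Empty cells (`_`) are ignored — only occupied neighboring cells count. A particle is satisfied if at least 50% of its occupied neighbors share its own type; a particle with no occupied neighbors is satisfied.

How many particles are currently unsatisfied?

(0,0)2 2/2 ok
(0,1)2 2/3 ok
(0,2)2 2/3 ok
(0,3)2 2/2 ok
(1,0)2 1/3 unhappy
(1,1)1 2/4 ok
(1,2)1 1/4 unhappy
(1,3)2 2/3 ok
(2,0)1 2/3 ok
(2,1)1 3/4 ok
(2,2)2 2/4 ok
(2,3)2 3/3 ok
(3,0)1 3/3 ok
(3,1)1 3/4 ok
(3,2)2 2/4 ok
(3,3)2 3/3 ok
(4,0)1 2/2 ok
(4,1)1 4/4 ok
(4,2)1 2/4 ok
(4,3)2 2/3 ok
(5,1)1 2/2 ok
(5,2)1 2/3 ok
(5,3)2 1/2 ok
Unsatisfied: (1,0), (1,2) — 2 in total.

2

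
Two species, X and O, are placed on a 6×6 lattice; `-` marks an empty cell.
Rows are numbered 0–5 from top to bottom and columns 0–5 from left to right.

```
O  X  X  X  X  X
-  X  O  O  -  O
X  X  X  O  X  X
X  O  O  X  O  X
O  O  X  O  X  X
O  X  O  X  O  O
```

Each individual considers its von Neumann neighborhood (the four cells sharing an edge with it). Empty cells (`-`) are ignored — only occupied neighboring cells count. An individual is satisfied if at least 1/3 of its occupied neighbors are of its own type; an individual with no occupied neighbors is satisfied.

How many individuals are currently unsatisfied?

Row 0: (0,0)O 0/1 not · (0,1)X 2/3 satisfied · (0,2)X 2/3 satisfied · (0,3)X 2/3 satisfied · (0,4)X 2/2 satisfied · (0,5)X 1/2 satisfied
Row 1: (1,1)X 2/3 satisfied · (1,2)O 1/4 not · (1,3)O 2/3 satisfied · (1,5)O 0/2 not
Row 2: (2,0)X 2/2 satisfied · (2,1)X 3/4 satisfied · (2,2)X 1/4 not · (2,3)O 1/4 not · (2,4)X 1/3 satisfied · (2,5)X 2/3 satisfied
Row 3: (3,0)X 1/3 satisfied · (3,1)O 2/4 satisfied · (3,2)O 1/4 not · (3,3)X 0/4 not · (3,4)O 0/4 not · (3,5)X 2/3 satisfied
Row 4: (4,0)O 2/3 satisfied · (4,1)O 2/4 satisfied · (4,2)X 0/4 not · (4,3)O 0/4 not · (4,4)X 1/4 not · (4,5)X 2/3 satisfied
Row 5: (5,0)O 1/2 satisfied · (5,1)X 0/3 not · (5,2)O 0/3 not · (5,3)X 0/3 not · (5,4)O 1/3 satisfied · (5,5)O 1/2 satisfied
Unsatisfied: (0,0), (1,2), (1,5), (2,2), (2,3), (3,2), (3,3), (3,4), (4,2), (4,3), (4,4), (5,1), (5,2), (5,3) — 14 in total.

14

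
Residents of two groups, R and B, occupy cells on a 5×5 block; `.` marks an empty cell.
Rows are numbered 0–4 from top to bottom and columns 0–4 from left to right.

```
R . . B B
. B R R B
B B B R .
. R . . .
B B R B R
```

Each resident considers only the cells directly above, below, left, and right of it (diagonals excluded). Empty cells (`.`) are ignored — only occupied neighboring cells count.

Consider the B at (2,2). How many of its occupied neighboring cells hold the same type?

1

Occupied neighbors of (2,2): (1,2)=R, (2,1)=B, (2,3)=R.
Same type (B): 1 of 3.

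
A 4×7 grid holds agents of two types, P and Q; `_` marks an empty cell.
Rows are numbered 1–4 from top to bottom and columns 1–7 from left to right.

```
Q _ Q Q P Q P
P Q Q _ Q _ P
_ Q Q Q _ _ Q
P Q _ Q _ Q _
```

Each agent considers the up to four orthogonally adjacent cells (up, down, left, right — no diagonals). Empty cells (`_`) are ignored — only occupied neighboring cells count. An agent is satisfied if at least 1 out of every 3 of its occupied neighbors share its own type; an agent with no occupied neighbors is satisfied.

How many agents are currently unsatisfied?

(1,1)Q 0/1 not
(1,3)Q 2/2 satisfied
(1,4)Q 1/2 satisfied
(1,5)P 0/3 not
(1,6)Q 0/2 not
(1,7)P 1/2 satisfied
(2,1)P 0/2 not
(2,2)Q 2/3 satisfied
(2,3)Q 3/3 satisfied
(2,5)Q 0/1 not
(2,7)P 1/2 satisfied
(3,2)Q 3/3 satisfied
(3,3)Q 3/3 satisfied
(3,4)Q 2/2 satisfied
(3,7)Q 0/1 not
(4,1)P 0/1 not
(4,2)Q 1/2 satisfied
(4,4)Q 1/1 satisfied
(4,6)Q 0/0 satisfied
Unsatisfied: (1,1), (1,5), (1,6), (2,1), (2,5), (3,7), (4,1) — 7 in total.

7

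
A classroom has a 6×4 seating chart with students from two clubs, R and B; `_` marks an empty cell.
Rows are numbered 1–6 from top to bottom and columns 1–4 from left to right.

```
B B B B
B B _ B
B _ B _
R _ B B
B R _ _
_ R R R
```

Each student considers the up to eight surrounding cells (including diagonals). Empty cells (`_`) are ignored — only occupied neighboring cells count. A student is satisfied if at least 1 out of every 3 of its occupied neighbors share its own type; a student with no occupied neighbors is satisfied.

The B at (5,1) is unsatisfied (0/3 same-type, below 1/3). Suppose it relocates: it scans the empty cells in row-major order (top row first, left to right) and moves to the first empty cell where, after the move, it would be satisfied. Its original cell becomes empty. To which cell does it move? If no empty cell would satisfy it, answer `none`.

(2,3)

Vacating (5,1). Empty cells in order:
  (2,3): 6/6 same-type → satisfied — stop here.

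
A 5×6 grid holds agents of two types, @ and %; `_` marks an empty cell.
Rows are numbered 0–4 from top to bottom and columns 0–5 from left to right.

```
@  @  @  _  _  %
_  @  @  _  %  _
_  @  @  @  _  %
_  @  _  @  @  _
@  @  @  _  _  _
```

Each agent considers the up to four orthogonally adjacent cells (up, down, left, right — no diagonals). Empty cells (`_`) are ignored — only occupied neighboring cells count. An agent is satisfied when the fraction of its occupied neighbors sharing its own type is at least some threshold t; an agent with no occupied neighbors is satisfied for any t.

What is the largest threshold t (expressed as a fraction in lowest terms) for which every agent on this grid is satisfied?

(0,0)@ 1/1
(0,1)@ 3/3
(0,2)@ 2/2
(0,5)% — no occupied neighbors
(1,1)@ 3/3
(1,2)@ 3/3
(1,4)% — no occupied neighbors
(2,1)@ 3/3
(2,2)@ 3/3
(2,3)@ 2/2
(2,5)% — no occupied neighbors
(3,1)@ 2/2
(3,3)@ 2/2
(3,4)@ 1/1
(4,0)@ 1/1
(4,1)@ 3/3
(4,2)@ 1/1
The smallest same-type fraction is 1/1 at (0,0), which reduces to 1/1. Any threshold above that leaves this agent unsatisfied.

1/1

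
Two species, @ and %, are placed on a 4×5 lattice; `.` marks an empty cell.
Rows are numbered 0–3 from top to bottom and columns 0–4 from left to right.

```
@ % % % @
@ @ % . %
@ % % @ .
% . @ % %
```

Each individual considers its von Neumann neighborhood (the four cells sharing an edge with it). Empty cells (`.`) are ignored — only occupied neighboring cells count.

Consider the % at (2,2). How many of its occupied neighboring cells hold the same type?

2

Occupied neighbors of (2,2): (1,2)=%, (3,2)=@, (2,1)=%, (2,3)=@.
Same type (%): 2 of 4.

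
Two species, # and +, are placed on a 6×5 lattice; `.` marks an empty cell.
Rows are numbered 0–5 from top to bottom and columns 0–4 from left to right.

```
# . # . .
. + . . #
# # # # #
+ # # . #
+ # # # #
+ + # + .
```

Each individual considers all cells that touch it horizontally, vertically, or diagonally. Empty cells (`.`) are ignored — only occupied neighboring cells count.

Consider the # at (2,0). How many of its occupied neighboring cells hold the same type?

Occupied neighbors of (2,0): (1,1)=+, (2,1)=#, (3,0)=+, (3,1)=#.
Same type (#): 2 of 4.

2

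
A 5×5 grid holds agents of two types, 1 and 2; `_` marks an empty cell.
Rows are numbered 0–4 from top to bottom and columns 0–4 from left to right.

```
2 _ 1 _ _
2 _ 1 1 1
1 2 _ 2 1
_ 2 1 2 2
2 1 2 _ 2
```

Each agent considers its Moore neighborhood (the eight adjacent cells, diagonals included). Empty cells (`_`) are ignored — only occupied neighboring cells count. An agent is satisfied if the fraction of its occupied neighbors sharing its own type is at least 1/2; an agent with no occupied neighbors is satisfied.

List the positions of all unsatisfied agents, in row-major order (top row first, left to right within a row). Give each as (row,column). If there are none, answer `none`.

(0,0)2 1/1 satisfied
(0,2)1 2/2 satisfied
(1,0)2 2/3 satisfied
(1,2)1 2/4 satisfied
(1,3)1 4/5 satisfied
(1,4)1 2/3 satisfied
(2,0)1 0/3 not
(2,1)2 2/5 not
(2,3)2 2/7 not
(2,4)1 2/5 not
(3,1)2 3/6 satisfied
(3,2)1 1/6 not
(3,3)2 4/6 satisfied
(3,4)2 3/4 satisfied
(4,0)2 1/2 satisfied
(4,1)1 1/4 not
(4,2)2 2/4 satisfied
(4,4)2 2/2 satisfied

(2,0), (2,1), (2,3), (2,4), (3,2), (4,1)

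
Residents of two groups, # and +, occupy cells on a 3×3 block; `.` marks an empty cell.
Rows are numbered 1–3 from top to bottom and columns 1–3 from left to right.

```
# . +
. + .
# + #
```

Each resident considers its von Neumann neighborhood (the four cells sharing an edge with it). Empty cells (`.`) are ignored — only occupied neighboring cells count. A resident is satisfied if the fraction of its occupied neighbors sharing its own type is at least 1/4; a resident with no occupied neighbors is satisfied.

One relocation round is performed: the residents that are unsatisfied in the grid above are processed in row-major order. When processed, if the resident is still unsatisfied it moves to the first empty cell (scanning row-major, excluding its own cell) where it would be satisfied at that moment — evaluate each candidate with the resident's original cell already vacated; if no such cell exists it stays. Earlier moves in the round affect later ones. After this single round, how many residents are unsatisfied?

1

Initially unsatisfied (in order): (3,1), (3,3).
  (3,1) → (1,2).
  (3,3) → (2,1).
Resulting grid:
# # +
# + .
. + .
Unsatisfied now: (1,3).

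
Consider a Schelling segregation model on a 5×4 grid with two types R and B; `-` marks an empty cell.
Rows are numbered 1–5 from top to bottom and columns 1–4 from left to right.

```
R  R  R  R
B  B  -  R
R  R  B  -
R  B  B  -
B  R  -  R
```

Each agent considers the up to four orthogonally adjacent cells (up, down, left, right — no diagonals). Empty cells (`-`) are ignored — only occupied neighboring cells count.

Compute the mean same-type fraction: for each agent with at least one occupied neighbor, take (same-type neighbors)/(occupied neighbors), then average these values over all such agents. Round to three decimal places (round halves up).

0.522

Row 1: (1,1)R 1/2 · (1,2)R 2/3 · (1,3)R 2/2 · (1,4)R 2/2
Row 2: (2,1)B 1/3 · (2,2)B 1/3 · (2,4)R 1/1
Row 3: (3,1)R 2/3 · (3,2)R 1/4 · (3,3)B 1/2
Row 4: (4,1)R 1/3 · (4,2)B 1/4 · (4,3)B 2/2
Row 5: (5,1)B 0/2 · (5,2)R 0/2 · (5,4)R — no occupied neighbors
Sum over 15 agents: 1/2 + 2/3 + 2/2 + 2/2 + 1/3 + 1/3 + 1/1 + 2/3 + 1/4 + 1/2 + 1/3 + 1/4 + 2/2 + 0/2 + 0/2 = 47/6; mean = 47/6 ÷ 15 = 47/90 = 0.522222… → 0.522.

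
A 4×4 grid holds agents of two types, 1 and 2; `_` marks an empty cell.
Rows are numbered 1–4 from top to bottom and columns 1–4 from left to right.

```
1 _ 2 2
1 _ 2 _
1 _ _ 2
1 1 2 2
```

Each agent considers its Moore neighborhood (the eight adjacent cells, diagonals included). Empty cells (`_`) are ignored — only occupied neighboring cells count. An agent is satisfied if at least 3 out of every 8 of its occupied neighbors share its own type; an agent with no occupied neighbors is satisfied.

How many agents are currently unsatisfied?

Row 1: (1,1)1 1/1 ✓ · (1,3)2 2/2 ✓ · (1,4)2 2/2 ✓
Row 2: (2,1)1 2/2 ✓ · (2,3)2 3/3 ✓
Row 3: (3,1)1 3/3 ✓ · (3,4)2 3/3 ✓
Row 4: (4,1)1 2/2 ✓ · (4,2)1 2/3 ✓ · (4,3)2 2/3 ✓ · (4,4)2 2/2 ✓
Every one meets the threshold.

0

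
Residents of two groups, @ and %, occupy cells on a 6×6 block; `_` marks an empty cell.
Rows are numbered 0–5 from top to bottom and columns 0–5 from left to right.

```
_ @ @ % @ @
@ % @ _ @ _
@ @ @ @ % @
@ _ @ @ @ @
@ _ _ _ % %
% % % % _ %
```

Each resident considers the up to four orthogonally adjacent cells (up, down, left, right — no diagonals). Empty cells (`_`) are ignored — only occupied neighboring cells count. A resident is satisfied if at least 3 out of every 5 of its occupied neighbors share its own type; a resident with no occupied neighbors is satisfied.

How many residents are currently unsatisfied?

(0,1)@ 1/2 not
(0,2)@ 2/3 satisfied
(0,3)% 0/2 not
(0,4)@ 2/3 satisfied
(0,5)@ 1/1 satisfied
(1,0)@ 1/2 not
(1,1)% 0/4 not
(1,2)@ 2/3 satisfied
(1,4)@ 1/2 not
(2,0)@ 3/3 satisfied
(2,1)@ 2/3 satisfied
(2,2)@ 4/4 satisfied
(2,3)@ 2/3 satisfied
(2,4)% 0/4 not
(2,5)@ 1/2 not
(3,0)@ 2/2 satisfied
(3,2)@ 2/2 satisfied
(3,3)@ 3/3 satisfied
(3,4)@ 2/4 not
(3,5)@ 2/3 satisfied
(4,0)@ 1/2 not
(4,4)% 1/2 not
(4,5)% 2/3 satisfied
(5,0)% 1/2 not
(5,1)% 2/2 satisfied
(5,2)% 2/2 satisfied
(5,3)% 1/1 satisfied
(5,5)% 1/1 satisfied
Unsatisfied: (0,1), (0,3), (1,0), (1,1), (1,4), (2,4), (2,5), (3,4), (4,0), (4,4), (5,0) — 11 in total.

11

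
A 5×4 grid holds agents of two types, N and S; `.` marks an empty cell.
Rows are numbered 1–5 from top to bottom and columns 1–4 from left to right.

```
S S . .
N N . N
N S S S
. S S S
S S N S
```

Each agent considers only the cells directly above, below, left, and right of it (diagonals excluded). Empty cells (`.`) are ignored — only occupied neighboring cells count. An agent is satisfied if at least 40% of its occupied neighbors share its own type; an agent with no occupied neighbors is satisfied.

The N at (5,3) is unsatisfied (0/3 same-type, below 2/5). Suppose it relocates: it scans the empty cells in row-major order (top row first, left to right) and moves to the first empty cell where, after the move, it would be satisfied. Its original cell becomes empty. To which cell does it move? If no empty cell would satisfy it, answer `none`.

(1,4)

Vacating (5,3). Empty cells in order:
  (1,3): 0/1 same-type → still unsatisfied.
  (1,4): 1/1 same-type → satisfied — stop here.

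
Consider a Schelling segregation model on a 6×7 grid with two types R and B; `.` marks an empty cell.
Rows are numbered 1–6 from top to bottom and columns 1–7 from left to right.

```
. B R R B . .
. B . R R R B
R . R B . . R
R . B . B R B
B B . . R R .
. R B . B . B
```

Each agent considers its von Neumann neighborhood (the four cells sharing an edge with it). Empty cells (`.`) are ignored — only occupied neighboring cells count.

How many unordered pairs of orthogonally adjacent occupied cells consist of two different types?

16

Scan each occupied cell's neighbors to the right and below so each pair is counted once.
From row 1: 3 unlike of 6 pairs (running 3/6).
From row 2: 3 unlike of 5 pairs (running 6/11).
From row 3: 3 unlike of 4 pairs (running 9/15).
From row 4: 4 unlike of 5 pairs (running 13/20).
From row 5: 2 unlike of 4 pairs (running 15/24).
From row 6: 1 unlike of 1 pairs (running 16/25).
Total adjacent occupied pairs: 25; unlike-type pairs: 16.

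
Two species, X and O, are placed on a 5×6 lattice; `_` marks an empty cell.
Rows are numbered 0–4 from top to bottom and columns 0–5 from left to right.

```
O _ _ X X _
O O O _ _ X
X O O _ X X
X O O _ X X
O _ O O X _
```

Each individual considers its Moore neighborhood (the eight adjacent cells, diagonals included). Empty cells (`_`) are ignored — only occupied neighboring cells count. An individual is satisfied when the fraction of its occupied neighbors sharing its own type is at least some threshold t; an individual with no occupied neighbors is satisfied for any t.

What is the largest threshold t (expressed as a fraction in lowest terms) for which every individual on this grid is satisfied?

1/5

Row 0: (0,0)O 2/2 · (0,3)X 1/2 · (0,4)X 2/2
Row 1: (1,0)O 3/4 · (1,1)O 5/6 · (1,2)O 3/4 · (1,5)X 3/3
Row 2: (2,0)X 1/5 · (2,1)O 6/8 · (2,2)O 5/5 · (2,4)X 4/4 · (2,5)X 4/4
Row 3: (3,0)X 1/4 · (3,1)O 5/7 · (3,2)O 5/5 · (3,4)X 4/5 · (3,5)X 4/4
Row 4: (4,0)O 1/2 · (4,2)O 3/3 · (4,3)O 2/4 · (4,4)X 2/3
The smallest same-type fraction is 1/5 at (2,0), which reduces to 1/5. Any threshold above that leaves this individual unsatisfied.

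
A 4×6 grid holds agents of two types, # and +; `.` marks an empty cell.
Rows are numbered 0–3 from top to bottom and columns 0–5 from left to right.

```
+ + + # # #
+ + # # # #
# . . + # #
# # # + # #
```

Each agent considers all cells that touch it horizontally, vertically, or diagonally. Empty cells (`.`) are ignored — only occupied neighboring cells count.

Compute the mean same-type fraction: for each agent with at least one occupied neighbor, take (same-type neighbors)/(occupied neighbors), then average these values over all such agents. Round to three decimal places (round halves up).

Row 0: (0,0)+ 3/3 · (0,1)+ 4/5 · (0,2)+ 2/5 · (0,3)# 4/5 · (0,4)# 5/5 · (0,5)# 3/3
Row 1: (1,0)+ 3/4 · (1,1)+ 4/6 · (1,2)# 2/6 · (1,3)# 5/7 · (1,4)# 7/8 · (1,5)# 5/5
Row 2: (2,0)# 2/4 · (2,3)+ 1/7 · (2,4)# 6/8 · (2,5)# 5/5
Row 3: (3,0)# 2/2 · (3,1)# 3/3 · (3,2)# 1/3 · (3,3)+ 1/4 · (3,4)# 3/5 · (3,5)# 3/3
Sum over 22 agents: 3/3 + 4/5 + 2/5 + 4/5 + 5/5 + 3/3 + 3/4 + 4/6 + 2/6 + 5/7 + 7/8 + 5/5 + 2/4 + 1/7 + 6/8 + 5/5 + 2/2 + 3/3 + 1/3 + 1/4 + 3/5 + 3/3 = 13369/840; mean = 13369/840 ÷ 22 = 13369/18480 = 0.723430… → 0.723.

0.723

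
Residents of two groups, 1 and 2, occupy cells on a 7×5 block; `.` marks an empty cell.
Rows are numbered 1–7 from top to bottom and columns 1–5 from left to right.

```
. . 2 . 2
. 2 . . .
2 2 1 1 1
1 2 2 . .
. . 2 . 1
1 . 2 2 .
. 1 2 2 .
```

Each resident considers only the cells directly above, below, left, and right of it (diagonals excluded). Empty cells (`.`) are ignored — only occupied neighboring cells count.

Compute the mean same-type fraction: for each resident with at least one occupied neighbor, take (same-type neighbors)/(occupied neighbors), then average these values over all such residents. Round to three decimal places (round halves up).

(1,3)2 — no occupied neighbors
(1,5)2 — no occupied neighbors
(2,2)2 1/1
(3,1)2 1/2
(3,2)2 3/4
(3,3)1 1/3
(3,4)1 2/2
(3,5)1 1/1
(4,1)1 0/2
(4,2)2 2/3
(4,3)2 2/3
(5,3)2 2/2
(5,5)1 — no occupied neighbors
(6,1)1 — no occupied neighbors
(6,3)2 3/3
(6,4)2 2/2
(7,2)1 0/1
(7,3)2 2/3
(7,4)2 2/2
Sum over 15 residents: 1/1 + 1/2 + 3/4 + 1/3 + 2/2 + 1/1 + 0/2 + 2/3 + 2/3 + 2/2 + 3/3 + 2/2 + 0/1 + 2/3 + 2/2 = 127/12; mean = 127/12 ÷ 15 = 127/180 = 0.705555… → 0.706.

0.706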